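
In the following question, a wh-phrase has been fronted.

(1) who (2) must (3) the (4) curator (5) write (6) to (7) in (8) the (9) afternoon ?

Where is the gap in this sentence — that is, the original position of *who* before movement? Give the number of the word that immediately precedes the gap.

6

Underlying clause: The curator must write to who in the afternoon.
'who' is the object of the preposition 'to'. Fronting leaves a gap immediately after 'to':
Who must the curator write to ___ in the afternoon?
'to' is word 6.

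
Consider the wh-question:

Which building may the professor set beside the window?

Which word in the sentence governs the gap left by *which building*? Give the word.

set

In situ: The professor may set which building beside the window.
'which building' is the direct object of 'set'. Wh-movement fronts it, leaving a gap right after 'set':
Which building may the professor set ___ beside the window?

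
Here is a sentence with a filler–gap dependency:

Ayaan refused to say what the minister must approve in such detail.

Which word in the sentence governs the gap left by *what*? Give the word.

approve

Pre-movement form: The minister must approve what in such detail.
'what' is the direct object of 'approve'. Fronting leaves a gap immediately after 'approve':
Ayaan refused to say what the minister must approve ___ in such detail.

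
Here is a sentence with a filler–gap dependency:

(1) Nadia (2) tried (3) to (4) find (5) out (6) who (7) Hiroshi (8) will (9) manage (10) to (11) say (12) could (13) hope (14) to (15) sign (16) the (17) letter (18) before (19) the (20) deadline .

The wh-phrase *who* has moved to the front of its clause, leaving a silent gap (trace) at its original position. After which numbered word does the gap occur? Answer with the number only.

11

Pre-movement form: Hiroshi will manage to say who could hope to sign the letter before the deadline.
The filler 'who' is interpreted as the subject of the clause embedded under 'say'. It moves to the left edge, and the trace sits right after 'say':
Nadia tried to find out who Hiroshi will manage to say ___ could hope to sign the letter before the deadline.
'say' is word 11.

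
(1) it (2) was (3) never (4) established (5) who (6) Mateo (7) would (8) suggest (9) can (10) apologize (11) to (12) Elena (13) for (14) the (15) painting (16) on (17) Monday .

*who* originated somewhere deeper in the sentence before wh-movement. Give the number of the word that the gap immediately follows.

Before movement: Mateo would suggest who can apologize to Elena for the painting on Monday.
The filler 'who' is interpreted as the subject of the clause embedded under 'suggest'. Wh-movement fronts it, leaving a gap right after 'suggest':
It was never established who Mateo would suggest ___ can apologize to Elena for the painting on Monday.
'suggest' is word 8.

8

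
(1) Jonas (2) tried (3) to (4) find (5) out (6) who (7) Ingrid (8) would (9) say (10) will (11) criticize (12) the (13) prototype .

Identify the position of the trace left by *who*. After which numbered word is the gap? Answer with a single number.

Before movement: Ingrid would say who will criticize the prototype.
'who' is the subject of the clause embedded under 'say'. Fronting leaves a gap immediately after 'say':
Jonas tried to find out who Ingrid would say ___ will criticize the prototype.
'say' is word 9.

9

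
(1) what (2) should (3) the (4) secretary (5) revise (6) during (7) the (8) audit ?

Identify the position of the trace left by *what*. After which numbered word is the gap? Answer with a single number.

Before movement: The secretary should revise what during the audit.
'what' functions as the direct object of 'revise'. Fronting leaves a gap immediately after 'revise':
What should the secretary revise ___ during the audit?
'revise' is word 5.

5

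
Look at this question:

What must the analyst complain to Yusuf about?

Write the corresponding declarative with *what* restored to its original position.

'what' is the object of the preposition 'about'. It moves to the left edge, and the trace sits right after 'about':
What must the analyst complain to Yusuf about ___?

The analyst must complain to Yusuf about what.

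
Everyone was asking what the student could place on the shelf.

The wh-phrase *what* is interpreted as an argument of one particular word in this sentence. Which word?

place

Before movement: The student could place what on the shelf.
'what' is the direct object of 'place'. Fronting leaves a gap immediately after 'place':
Everyone was asking what the student could place ___ on the shelf.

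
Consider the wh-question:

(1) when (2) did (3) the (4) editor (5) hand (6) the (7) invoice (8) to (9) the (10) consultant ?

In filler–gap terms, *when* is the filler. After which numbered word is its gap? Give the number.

10

In situ: The editor did hand the invoice to the consultant when.
'when' is the temporal adjunct. It moves to the left edge, and the trace sits right after 'consultant':
When did the editor hand the invoice to the consultant ___?
'consultant' is word 10.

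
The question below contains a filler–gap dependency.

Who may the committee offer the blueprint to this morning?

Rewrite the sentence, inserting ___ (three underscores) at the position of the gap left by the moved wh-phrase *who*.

Underlying clause: The committee may offer the blueprint to who this morning.
'who' functions as the object of the preposition 'to' (recipient of 'offer'). The gap is right after 'to'.

Who may the committee offer the blueprint to ___ this morning?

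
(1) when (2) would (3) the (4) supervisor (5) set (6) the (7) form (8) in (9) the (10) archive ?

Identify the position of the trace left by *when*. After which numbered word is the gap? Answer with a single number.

Before movement: The supervisor would set the form in the archive when.
The filler 'when' is interpreted as the temporal adjunct. Fronting leaves a gap immediately after 'archive':
When would the supervisor set the form in the archive ___?
'archive' is word 10.

10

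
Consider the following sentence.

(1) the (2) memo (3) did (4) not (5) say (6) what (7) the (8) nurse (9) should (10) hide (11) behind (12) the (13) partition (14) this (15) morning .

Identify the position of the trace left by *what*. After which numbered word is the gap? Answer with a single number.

In situ: The nurse should hide what behind the partition this morning.
'what' functions as the direct object of 'hide'. Wh-movement fronts it, leaving a gap right after 'hide':
The memo did not say what the nurse should hide ___ behind the partition this morning.
'hide' is word 10.

10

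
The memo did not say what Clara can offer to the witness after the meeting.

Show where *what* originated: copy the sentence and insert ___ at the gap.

The memo did not say what Clara can offer ___ to the witness after the meeting.

In situ: Clara can offer what to the witness after the meeting.
'what' functions as the direct object of 'offer'. The gap is right after 'offer'.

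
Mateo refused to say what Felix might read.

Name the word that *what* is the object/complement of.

read

Pre-movement form: Felix might read what.
'what' functions as the direct object of 'read'. Wh-movement fronts it, leaving a gap right after 'read':
Mateo refused to say what Felix might read ___.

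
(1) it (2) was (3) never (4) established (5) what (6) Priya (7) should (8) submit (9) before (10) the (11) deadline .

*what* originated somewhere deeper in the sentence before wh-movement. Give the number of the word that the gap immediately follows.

Pre-movement form: Priya should submit what before the deadline.
'what' functions as the direct object of 'submit'. Fronting leaves a gap immediately after 'submit':
It was never established what Priya should submit ___ before the deadline.
'submit' is word 8.

8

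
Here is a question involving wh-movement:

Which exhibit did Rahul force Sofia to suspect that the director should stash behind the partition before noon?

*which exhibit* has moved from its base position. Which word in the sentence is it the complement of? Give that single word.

stash

In situ: Rahul did force Sofia to suspect that the director should stash which exhibit behind the partition before noon.
The filler 'which exhibit' is interpreted as the direct object of 'stash'. Wh-movement fronts it, leaving a gap right after 'stash':
Which exhibit did Rahul force Sofia to suspect that the director should stash ___ behind the partition before noon?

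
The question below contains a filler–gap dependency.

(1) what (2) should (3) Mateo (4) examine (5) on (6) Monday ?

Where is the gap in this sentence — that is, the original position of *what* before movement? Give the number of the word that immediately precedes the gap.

Pre-movement form: Mateo should examine what on Monday.
The filler 'what' is interpreted as the direct object of 'examine'. Wh-movement fronts it, leaving a gap right after 'examine':
What should Mateo examine ___ on Monday?
'examine' is word 4.

4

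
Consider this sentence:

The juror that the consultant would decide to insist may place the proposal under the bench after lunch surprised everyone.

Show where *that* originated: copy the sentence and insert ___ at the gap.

'that' functions as the subject of the clause embedded under 'insist'. The gap is right after 'insist'.

The juror that the consultant would decide to insist ___ may place the proposal under the bench after lunch surprised everyone.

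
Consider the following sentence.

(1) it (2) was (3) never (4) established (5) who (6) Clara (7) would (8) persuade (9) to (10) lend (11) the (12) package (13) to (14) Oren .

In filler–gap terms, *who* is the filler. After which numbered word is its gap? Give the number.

Underlying clause: Clara would persuade who to lend the package to Oren.
The filler 'who' is interpreted as the direct object of 'persuade'. It moves to the left edge, and the trace sits right after 'persuade':
It was never established who Clara would persuade ___ to lend the package to Oren.
'persuade' is word 8.

8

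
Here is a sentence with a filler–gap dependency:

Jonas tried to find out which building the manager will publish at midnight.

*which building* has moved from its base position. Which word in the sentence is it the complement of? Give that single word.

Before movement: The manager will publish which building at midnight.
'which building' functions as the direct object of 'publish'. Wh-movement fronts it, leaving a gap right after 'publish':
Jonas tried to find out which building the manager will publish ___ at midnight.

publish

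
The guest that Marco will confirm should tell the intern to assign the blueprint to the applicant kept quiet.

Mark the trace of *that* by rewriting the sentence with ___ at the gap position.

'that' is the subject of the clause embedded under 'confirm'. The gap is right after 'confirm'.

The guest that Marco will confirm ___ should tell the intern to assign the blueprint to the applicant kept quiet.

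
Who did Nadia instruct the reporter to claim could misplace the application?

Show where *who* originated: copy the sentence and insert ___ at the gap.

In situ: Nadia did instruct the reporter to claim who could misplace the application.
'who' is the subject of the clause embedded under 'claim'. The gap is right after 'claim'.

Who did Nadia instruct the reporter to claim ___ could misplace the application?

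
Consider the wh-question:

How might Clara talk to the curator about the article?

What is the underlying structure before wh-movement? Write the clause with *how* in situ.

Clara might talk to the curator about the article how.

'how' is the manner adjunct. Wh-movement fronts it, leaving a gap right after 'article':
How might Clara talk to the curator about the article ___?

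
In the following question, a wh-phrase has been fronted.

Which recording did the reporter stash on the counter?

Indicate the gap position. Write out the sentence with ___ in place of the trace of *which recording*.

Which recording did the reporter stash ___ on the counter?

Before movement: The reporter did stash which recording on the counter.
'which recording' functions as the direct object of 'stash'. The gap is right after 'stash'.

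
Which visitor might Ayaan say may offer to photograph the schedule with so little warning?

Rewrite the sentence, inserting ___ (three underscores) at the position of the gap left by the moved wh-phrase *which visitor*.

Which visitor might Ayaan say ___ may offer to photograph the schedule with so little warning?

Before movement: Ayaan might say which visitor may offer to photograph the schedule with so little warning.
'which visitor' functions as the subject of the clause embedded under 'say'. The gap is right after 'say'.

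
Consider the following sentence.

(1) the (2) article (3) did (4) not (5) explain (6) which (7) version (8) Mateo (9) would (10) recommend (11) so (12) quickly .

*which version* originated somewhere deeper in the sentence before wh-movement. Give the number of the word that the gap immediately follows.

Before movement: Mateo would recommend which version so quickly.
'which version' functions as the direct object of 'recommend'. Wh-movement fronts it, leaving a gap right after 'recommend':
The article did not explain which version Mateo would recommend ___ so quickly.
'recommend' is word 10.

10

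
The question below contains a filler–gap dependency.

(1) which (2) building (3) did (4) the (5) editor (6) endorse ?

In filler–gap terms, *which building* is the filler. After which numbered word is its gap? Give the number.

6

Before movement: The editor did endorse which building.
'which building' functions as the direct object of 'endorse'. Wh-movement fronts it, leaving a gap right after 'endorse':
Which building did the editor endorse ___?
'endorse' is word 6.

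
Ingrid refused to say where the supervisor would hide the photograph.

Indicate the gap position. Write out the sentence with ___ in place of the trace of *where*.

Before movement: The supervisor would hide the photograph where.
The filler 'where' is interpreted as the locative complement of 'hide'. The gap is right after 'photograph'.

Ingrid refused to say where the supervisor would hide the photograph ___.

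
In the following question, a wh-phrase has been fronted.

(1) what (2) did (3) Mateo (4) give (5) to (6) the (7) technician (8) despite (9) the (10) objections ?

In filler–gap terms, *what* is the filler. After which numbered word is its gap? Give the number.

4

Underlying clause: Mateo did give what to the technician despite the objections.
'what' functions as the direct object of 'give'. It moves to the left edge, and the trace sits right after 'give':
What did Mateo give ___ to the technician despite the objections?
'give' is word 4.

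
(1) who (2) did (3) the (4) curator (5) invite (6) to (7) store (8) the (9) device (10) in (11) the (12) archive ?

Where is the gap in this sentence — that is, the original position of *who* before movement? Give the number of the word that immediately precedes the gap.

5

Underlying clause: The curator did invite who to store the device in the archive.
The filler 'who' is interpreted as the direct object of 'invite'. It moves to the left edge, and the trace sits right after 'invite':
Who did the curator invite ___ to store the device in the archive?
'invite' is word 5.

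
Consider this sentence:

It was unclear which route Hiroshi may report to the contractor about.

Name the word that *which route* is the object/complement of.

Pre-movement form: Hiroshi may report to the contractor about which route.
'which route' functions as the object of the preposition 'about'. It moves to the left edge, and the trace sits right after 'about':
It was unclear which route Hiroshi may report to the contractor about ___.

about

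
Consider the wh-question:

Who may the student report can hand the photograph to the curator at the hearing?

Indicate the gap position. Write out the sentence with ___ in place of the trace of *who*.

Who may the student report ___ can hand the photograph to the curator at the hearing?

Underlying clause: The student may report who can hand the photograph to the curator at the hearing.
'who' functions as the subject of the clause embedded under 'report'. The gap is right after 'report'.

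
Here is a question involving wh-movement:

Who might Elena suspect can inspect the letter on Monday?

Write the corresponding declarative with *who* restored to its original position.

Elena might suspect who can inspect the letter on Monday.

The filler 'who' is interpreted as the subject of the clause embedded under 'suspect'. Wh-movement fronts it, leaving a gap right after 'suspect':
Who might Elena suspect ___ can inspect the letter on Monday?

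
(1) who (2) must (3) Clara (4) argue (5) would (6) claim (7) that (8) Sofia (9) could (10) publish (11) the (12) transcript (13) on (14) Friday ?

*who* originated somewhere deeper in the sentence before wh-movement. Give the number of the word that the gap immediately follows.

4

Pre-movement form: Clara must argue who would claim that Sofia could publish the transcript on Friday.
The filler 'who' is interpreted as the subject of the clause embedded under 'argue'. Wh-movement fronts it, leaving a gap right after 'argue':
Who must Clara argue ___ would claim that Sofia could publish the transcript on Friday?
'argue' is word 4.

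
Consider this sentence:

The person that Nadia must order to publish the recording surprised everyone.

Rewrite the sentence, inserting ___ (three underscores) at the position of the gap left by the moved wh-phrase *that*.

The filler 'that' is interpreted as the direct object of 'order'. The gap is right after 'order'.

The person that Nadia must order ___ to publish the recording surprised everyone.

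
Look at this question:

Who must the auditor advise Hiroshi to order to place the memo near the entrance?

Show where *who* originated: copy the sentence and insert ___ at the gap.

Who must the auditor advise Hiroshi to order ___ to place the memo near the entrance?

Underlying clause: The auditor must advise Hiroshi to order who to place the memo near the entrance.
The filler 'who' is interpreted as the direct object of 'order'. The gap is right after 'order'.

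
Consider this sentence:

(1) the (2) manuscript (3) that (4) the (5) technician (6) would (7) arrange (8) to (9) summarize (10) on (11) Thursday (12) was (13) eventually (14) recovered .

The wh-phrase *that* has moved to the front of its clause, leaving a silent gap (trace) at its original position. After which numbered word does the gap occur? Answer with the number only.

9

'that' functions as the direct object of 'summarize'. Fronting leaves a gap immediately after 'summarize':
The manuscript that the technician would arrange to summarize ___ on Thursday was eventually recovered.
'summarize' is word 9.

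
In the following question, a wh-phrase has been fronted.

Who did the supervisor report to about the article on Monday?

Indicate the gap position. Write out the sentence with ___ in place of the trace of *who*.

Underlying clause: The supervisor did report to who about the article on Monday.
'who' is the object of the preposition 'to'. The gap is right after 'to'.

Who did the supervisor report to ___ about the article on Monday?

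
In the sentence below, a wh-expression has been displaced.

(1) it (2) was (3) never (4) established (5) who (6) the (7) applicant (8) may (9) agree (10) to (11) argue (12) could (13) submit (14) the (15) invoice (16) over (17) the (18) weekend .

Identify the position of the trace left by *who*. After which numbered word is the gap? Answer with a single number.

11

In situ: The applicant may agree to argue who could submit the invoice over the weekend.
The filler 'who' is interpreted as the subject of the clause embedded under 'argue'. It moves to the left edge, and the trace sits right after 'argue':
It was never established who the applicant may agree to argue ___ could submit the invoice over the weekend.
'argue' is word 11.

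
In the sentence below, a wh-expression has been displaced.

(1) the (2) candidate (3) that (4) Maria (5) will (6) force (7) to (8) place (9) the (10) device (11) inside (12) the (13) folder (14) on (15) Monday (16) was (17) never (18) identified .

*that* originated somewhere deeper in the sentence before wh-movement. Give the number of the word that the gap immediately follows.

6

'that' is the direct object of 'force'. Fronting leaves a gap immediately after 'force':
The candidate that Maria will force ___ to place the device inside the folder on Monday was never identified.
'force' is word 6.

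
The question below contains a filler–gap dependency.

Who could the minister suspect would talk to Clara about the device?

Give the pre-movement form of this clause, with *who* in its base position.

The minister could suspect who would talk to Clara about the device.

The filler 'who' is interpreted as the subject of the clause embedded under 'suspect'. It moves to the left edge, and the trace sits right after 'suspect':
Who could the minister suspect ___ would talk to Clara about the device?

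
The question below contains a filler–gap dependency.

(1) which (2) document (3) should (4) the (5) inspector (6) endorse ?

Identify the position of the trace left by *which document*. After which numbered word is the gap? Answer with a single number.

Pre-movement form: The inspector should endorse which document.
'which document' functions as the direct object of 'endorse'. It moves to the left edge, and the trace sits right after 'endorse':
Which document should the inspector endorse ___?
'endorse' is word 6.

6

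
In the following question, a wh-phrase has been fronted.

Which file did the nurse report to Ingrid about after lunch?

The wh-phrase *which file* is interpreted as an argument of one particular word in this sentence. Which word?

about

Underlying clause: The nurse did report to Ingrid about which file after lunch.
'which file' functions as the object of the preposition 'about'. Wh-movement fronts it, leaving a gap right after 'about':
Which file did the nurse report to Ingrid about ___ after lunch?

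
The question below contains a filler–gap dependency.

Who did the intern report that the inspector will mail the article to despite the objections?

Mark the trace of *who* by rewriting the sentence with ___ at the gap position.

Who did the intern report that the inspector will mail the article to ___ despite the objections?

Before movement: The intern did report that the inspector will mail the article to who despite the objections.
The filler 'who' is interpreted as the object of the preposition 'to' (recipient of 'mail'). The gap is right after 'to'.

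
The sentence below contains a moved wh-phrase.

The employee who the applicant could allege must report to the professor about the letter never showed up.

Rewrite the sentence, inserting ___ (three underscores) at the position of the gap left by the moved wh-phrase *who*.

The filler 'who' is interpreted as the subject of the clause embedded under 'allege'. The gap is right after 'allege'.

The employee who the applicant could allege ___ must report to the professor about the letter never showed up.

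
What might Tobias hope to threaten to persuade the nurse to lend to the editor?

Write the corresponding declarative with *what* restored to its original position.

'what' is the direct object of 'lend'. It moves to the left edge, and the trace sits right after 'lend':
What might Tobias hope to threaten to persuade the nurse to lend ___ to the editor?

Tobias might hope to threaten to persuade the nurse to lend what to the editor.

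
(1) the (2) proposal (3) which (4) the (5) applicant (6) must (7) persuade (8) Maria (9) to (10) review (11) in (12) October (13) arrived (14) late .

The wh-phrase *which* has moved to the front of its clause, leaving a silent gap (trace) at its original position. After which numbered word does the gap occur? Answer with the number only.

10

The filler 'which' is interpreted as the direct object of 'review'. It moves to the left edge, and the trace sits right after 'review':
The proposal which the applicant must persuade Maria to review ___ in October arrived late.
'review' is word 10.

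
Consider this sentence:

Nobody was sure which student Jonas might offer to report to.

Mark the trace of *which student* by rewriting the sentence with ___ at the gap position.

Before movement: Jonas might offer to report to which student.
'which student' is the object of the preposition 'to'. The gap is right after 'to'.

Nobody was sure which student Jonas might offer to report to ___.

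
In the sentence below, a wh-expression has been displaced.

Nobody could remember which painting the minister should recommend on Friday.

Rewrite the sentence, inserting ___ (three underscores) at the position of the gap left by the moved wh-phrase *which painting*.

Pre-movement form: The minister should recommend which painting on Friday.
'which painting' is the direct object of 'recommend'. The gap is right after 'recommend'.

Nobody could remember which painting the minister should recommend ___ on Friday.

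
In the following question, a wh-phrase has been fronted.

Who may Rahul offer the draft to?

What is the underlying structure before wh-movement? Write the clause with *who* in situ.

Rahul may offer the draft to who.

The filler 'who' is interpreted as the object of the preposition 'to' (recipient of 'offer'). Fronting leaves a gap immediately after 'to':
Who may Rahul offer the draft to ___?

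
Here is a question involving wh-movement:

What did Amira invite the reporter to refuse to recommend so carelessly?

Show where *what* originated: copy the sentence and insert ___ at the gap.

What did Amira invite the reporter to refuse to recommend ___ so carelessly?

In situ: Amira did invite the reporter to refuse to recommend what so carelessly.
'what' is the direct object of 'recommend'. The gap is right after 'recommend'.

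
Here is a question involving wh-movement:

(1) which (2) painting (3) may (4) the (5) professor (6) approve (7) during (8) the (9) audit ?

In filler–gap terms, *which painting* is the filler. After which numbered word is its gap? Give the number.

6

Underlying clause: The professor may approve which painting during the audit.
'which painting' functions as the direct object of 'approve'. Wh-movement fronts it, leaving a gap right after 'approve':
Which painting may the professor approve ___ during the audit?
'approve' is word 6.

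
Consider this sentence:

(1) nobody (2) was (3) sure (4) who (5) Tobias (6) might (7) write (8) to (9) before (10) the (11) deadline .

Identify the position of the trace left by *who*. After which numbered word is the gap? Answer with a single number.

Before movement: Tobias might write to who before the deadline.
'who' is the object of the preposition 'to'. Fronting leaves a gap immediately after 'to':
Nobody was sure who Tobias might write to ___ before the deadline.
'to' is word 8.

8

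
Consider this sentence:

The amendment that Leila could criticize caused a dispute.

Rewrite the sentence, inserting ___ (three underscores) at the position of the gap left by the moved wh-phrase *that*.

The amendment that Leila could criticize ___ caused a dispute.

'that' is the direct object of 'criticize'. The gap is right after 'criticize'.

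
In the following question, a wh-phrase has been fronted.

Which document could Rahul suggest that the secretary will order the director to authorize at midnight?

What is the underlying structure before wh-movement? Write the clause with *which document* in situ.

Rahul could suggest that the secretary will order the director to authorize which document at midnight.

'which document' functions as the direct object of 'authorize'. Wh-movement fronts it, leaving a gap right after 'authorize':
Which document could Rahul suggest that the secretary will order the director to authorize ___ at midnight?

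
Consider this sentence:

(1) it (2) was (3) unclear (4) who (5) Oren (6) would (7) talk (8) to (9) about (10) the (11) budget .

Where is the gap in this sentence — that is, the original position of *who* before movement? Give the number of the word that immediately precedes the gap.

8

Before movement: Oren would talk to who about the budget.
The filler 'who' is interpreted as the object of the preposition 'to'. It moves to the left edge, and the trace sits right after 'to':
It was unclear who Oren would talk to ___ about the budget.
'to' is word 8.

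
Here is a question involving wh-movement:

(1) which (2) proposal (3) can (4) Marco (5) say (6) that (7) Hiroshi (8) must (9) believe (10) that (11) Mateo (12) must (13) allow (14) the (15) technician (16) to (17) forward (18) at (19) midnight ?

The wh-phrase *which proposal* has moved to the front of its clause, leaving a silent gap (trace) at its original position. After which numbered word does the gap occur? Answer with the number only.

In situ: Marco can say that Hiroshi must believe that Mateo must allow the technician to forward which proposal at midnight.
'which proposal' is the direct object of 'forward'. Fronting leaves a gap immediately after 'forward':
Which proposal can Marco say that Hiroshi must believe that Mateo must allow the technician to forward ___ at midnight?
'forward' is word 17.

17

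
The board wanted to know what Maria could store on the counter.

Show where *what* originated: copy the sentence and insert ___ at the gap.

The board wanted to know what Maria could store ___ on the counter.

Before movement: Maria could store what on the counter.
'what' functions as the direct object of 'store'. The gap is right after 'store'.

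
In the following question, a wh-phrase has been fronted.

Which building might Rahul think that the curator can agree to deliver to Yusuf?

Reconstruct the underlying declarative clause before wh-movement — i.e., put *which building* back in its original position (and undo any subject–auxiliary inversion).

The filler 'which building' is interpreted as the direct object of 'deliver'. It moves to the left edge, and the trace sits right after 'deliver':
Which building might Rahul think that the curator can agree to deliver ___ to Yusuf?

Rahul might think that the curator can agree to deliver which building to Yusuf.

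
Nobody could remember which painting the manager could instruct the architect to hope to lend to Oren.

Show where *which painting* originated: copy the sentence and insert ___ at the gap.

Underlying clause: The manager could instruct the architect to hope to lend which painting to Oren.
'which painting' functions as the direct object of 'lend'. The gap is right after 'lend'.

Nobody could remember which painting the manager could instruct the architect to hope to lend ___ to Oren.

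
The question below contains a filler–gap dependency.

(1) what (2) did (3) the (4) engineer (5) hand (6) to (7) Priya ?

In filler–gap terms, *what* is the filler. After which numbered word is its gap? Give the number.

5

In situ: The engineer did hand what to Priya.
'what' is the direct object of 'hand'. It moves to the left edge, and the trace sits right after 'hand':
What did the engineer hand ___ to Priya?
'hand' is word 5.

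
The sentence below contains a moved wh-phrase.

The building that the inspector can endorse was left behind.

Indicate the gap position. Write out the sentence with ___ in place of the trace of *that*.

The building that the inspector can endorse ___ was left behind.

'that' functions as the direct object of 'endorse'. The gap is right after 'endorse'.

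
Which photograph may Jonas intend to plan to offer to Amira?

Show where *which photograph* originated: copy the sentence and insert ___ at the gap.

Which photograph may Jonas intend to plan to offer ___ to Amira?

Pre-movement form: Jonas may intend to plan to offer which photograph to Amira.
'which photograph' functions as the direct object of 'offer'. The gap is right after 'offer'.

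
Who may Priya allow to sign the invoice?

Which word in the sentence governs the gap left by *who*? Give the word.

allow

In situ: Priya may allow who to sign the invoice.
The filler 'who' is interpreted as the direct object of 'allow'. Fronting leaves a gap immediately after 'allow':
Who may Priya allow ___ to sign the invoice?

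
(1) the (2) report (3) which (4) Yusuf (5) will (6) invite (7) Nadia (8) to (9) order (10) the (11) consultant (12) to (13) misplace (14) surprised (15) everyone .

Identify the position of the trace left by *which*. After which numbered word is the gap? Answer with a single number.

'which' functions as the direct object of 'misplace'. Fronting leaves a gap immediately after 'misplace':
The report which Yusuf will invite Nadia to order the consultant to misplace ___ surprised everyone.
'misplace' is word 13.

13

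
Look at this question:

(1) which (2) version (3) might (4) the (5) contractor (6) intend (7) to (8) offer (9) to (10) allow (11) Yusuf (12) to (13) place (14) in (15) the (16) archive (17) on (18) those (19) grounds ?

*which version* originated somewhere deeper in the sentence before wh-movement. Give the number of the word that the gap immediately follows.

Pre-movement form: The contractor might intend to offer to allow Yusuf to place which version in the archive on those grounds.
The filler 'which version' is interpreted as the direct object of 'place'. It moves to the left edge, and the trace sits right after 'place':
Which version might the contractor intend to offer to allow Yusuf to place ___ in the archive on those grounds?
'place' is word 13.

13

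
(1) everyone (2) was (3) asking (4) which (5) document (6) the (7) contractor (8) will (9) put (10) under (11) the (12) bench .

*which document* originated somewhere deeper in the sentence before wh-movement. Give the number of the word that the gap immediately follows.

In situ: The contractor will put which document under the bench.
'which document' is the direct object of 'put'. It moves to the left edge, and the trace sits right after 'put':
Everyone was asking which document the contractor will put ___ under the bench.
'put' is word 9.

9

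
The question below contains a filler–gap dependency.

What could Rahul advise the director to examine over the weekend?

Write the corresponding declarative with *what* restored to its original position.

Rahul could advise the director to examine what over the weekend.

'what' is the direct object of 'examine'. Wh-movement fronts it, leaving a gap right after 'examine':
What could Rahul advise the director to examine ___ over the weekend?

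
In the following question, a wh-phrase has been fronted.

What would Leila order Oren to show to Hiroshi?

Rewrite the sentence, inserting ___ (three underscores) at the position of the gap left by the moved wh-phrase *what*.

In situ: Leila would order Oren to show what to Hiroshi.
The filler 'what' is interpreted as the direct object of 'show'. The gap is right after 'show'.

What would Leila order Oren to show ___ to Hiroshi?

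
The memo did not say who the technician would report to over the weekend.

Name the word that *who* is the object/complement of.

Pre-movement form: The technician would report to who over the weekend.
The filler 'who' is interpreted as the object of the preposition 'to'. Wh-movement fronts it, leaving a gap right after 'to':
The memo did not say who the technician would report to ___ over the weekend.

to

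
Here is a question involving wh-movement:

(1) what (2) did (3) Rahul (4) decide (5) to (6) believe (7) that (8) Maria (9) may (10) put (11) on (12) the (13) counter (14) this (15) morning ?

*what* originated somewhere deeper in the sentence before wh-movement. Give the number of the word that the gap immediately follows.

10

Pre-movement form: Rahul did decide to believe that Maria may put what on the counter this morning.
'what' is the direct object of 'put'. It moves to the left edge, and the trace sits right after 'put':
What did Rahul decide to believe that Maria may put ___ on the counter this morning?
'put' is word 10.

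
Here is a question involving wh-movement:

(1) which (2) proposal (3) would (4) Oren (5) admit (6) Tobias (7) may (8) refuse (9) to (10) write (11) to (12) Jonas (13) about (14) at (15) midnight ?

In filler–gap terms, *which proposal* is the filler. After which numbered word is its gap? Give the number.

Pre-movement form: Oren would admit Tobias may refuse to write to Jonas about which proposal at midnight.
'which proposal' is the object of the preposition 'about'. Wh-movement fronts it, leaving a gap right after 'about':
Which proposal would Oren admit Tobias may refuse to write to Jonas about ___ at midnight?
'about' is word 13.

13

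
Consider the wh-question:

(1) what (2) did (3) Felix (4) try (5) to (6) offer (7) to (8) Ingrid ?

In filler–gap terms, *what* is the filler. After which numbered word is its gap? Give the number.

6

In situ: Felix did try to offer what to Ingrid.
'what' is the direct object of 'offer'. Wh-movement fronts it, leaving a gap right after 'offer':
What did Felix try to offer ___ to Ingrid?
'offer' is word 6.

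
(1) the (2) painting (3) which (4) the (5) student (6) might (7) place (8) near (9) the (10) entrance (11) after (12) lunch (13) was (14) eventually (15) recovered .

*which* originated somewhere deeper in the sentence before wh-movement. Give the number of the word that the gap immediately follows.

7

'which' is the direct object of 'place'. Wh-movement fronts it, leaving a gap right after 'place':
The painting which the student might place ___ near the entrance after lunch was eventually recovered.
'place' is word 7.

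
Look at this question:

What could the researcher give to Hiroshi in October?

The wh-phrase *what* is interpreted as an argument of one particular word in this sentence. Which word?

give

In situ: The researcher could give what to Hiroshi in October.
'what' functions as the direct object of 'give'. Fronting leaves a gap immediately after 'give':
What could the researcher give ___ to Hiroshi in October?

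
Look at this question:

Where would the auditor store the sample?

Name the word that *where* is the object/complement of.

store

Pre-movement form: The auditor would store the sample where.
'where' functions as the locative complement of 'store'. Wh-movement fronts it, leaving a gap right after 'sample':
Where would the auditor store the sample ___?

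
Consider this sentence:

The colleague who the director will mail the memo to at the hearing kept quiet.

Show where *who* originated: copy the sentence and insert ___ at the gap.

'who' is the object of the preposition 'to' (recipient of 'mail'). The gap is right after 'to'.

The colleague who the director will mail the memo to ___ at the hearing kept quiet.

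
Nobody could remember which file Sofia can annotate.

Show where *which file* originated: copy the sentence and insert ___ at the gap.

Before movement: Sofia can annotate which file.
The filler 'which file' is interpreted as the direct object of 'annotate'. The gap is right after 'annotate'.

Nobody could remember which file Sofia can annotate ___.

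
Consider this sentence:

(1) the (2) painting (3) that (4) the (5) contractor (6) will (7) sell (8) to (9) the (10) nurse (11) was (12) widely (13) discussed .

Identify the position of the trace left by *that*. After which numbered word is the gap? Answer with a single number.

7

'that' is the direct object of 'sell'. It moves to the left edge, and the trace sits right after 'sell':
The painting that the contractor will sell ___ to the nurse was widely discussed.
'sell' is word 7.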